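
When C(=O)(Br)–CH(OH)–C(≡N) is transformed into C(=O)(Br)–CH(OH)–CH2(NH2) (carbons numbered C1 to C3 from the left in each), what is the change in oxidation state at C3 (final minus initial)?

Before: C3 has 1 bond to C, 3 bonds to N → oxidation state +3.
After: C3 has 1 bond to C, 2 bonds to H, 1 bond to N → oxidation state -1.
Δ = -1 − (+3) = -4, so this is a reduction at C3.

-4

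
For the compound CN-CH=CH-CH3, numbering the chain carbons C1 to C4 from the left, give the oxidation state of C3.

Bonds to more-electronegative neighbours contribute +1 each, bonds to H or metals contribute −1 each, and C–C bonds contribute 0.
C3 has a double bond to C (2×0 = 0), one bond to C (0), one bond to H (-1).
Oxidation state = 0 + 0 − 1 = -1.

-1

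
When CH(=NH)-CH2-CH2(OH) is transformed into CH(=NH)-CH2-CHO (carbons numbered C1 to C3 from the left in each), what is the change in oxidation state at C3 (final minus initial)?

+2

Before: C3 has 1 bond to C, 2 bonds to H, 1 bond to O → oxidation state -1.
After: C3 has 1 bond to C, 1 bond to H, 2 bonds to O → oxidation state +1.
Δ = +1 − (-1) = +2, so this is an oxidation at C3.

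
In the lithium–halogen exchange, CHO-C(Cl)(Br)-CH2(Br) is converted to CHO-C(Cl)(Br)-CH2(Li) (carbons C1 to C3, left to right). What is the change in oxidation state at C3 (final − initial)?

Before: C3 has 1 bond to C, 2 bonds to H, 1 bond to Br → oxidation state -1.
After: C3 has 1 bond to C, 2 bonds to H, 1 bond to Li → oxidation state -3.
Δ = -3 − (-1) = -2, so this is a reduction at C3.

-2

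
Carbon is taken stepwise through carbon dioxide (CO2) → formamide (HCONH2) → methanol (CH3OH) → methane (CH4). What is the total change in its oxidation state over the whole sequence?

-8

Carbon oxidation states along the series — carbon dioxide: +4, formamide: +2, methanol: -2, methane: -4.
Net change = -4 − (+4) = -8.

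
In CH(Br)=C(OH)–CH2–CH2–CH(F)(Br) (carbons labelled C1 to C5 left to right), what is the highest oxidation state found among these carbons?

Tallying each carbon's bonds:
C1: 2C, 1H, 1Br → 0 − 1 + 1 = 0
C2: 3C, 1O → 0 + 1 = +1
C3: 2C, 2H → 0 − 2 = -2
C4: 2C, 2H → 0 − 2 = -2
C5: 1C, 1H, 1F, 1Br → 0 − 1 + 1 + 1 = +1
The highest value is +1.

+1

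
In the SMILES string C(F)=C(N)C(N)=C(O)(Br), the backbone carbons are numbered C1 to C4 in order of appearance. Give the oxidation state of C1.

0

Bonds to more-electronegative neighbours contribute +1 each, bonds to H or metals contribute −1 each, and C–C bonds contribute 0.
C1 has a double bond to C (2×0 = 0), one bond to F (+1), one bond to H (-1).
Oxidation state = 0 + 1 − 1 = 0.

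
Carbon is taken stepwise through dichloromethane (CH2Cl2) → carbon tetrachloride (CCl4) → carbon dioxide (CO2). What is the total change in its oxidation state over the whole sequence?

Carbon oxidation states along the series — dichloromethane: 0, carbon tetrachloride: +4, carbon dioxide: +4.
Net change = +4 − (0) = +4.

+4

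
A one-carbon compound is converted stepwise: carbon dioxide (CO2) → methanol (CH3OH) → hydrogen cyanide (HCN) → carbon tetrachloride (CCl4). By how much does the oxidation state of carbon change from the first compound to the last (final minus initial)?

Carbon oxidation states along the series — carbon dioxide: +4, methanol: -2, hydrogen cyanide: +2, carbon tetrachloride: +4.
Net change = +4 − (+4) = 0.

0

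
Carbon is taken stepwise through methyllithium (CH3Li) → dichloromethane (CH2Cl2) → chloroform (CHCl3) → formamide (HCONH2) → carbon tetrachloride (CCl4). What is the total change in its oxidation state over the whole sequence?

Carbon oxidation states along the series — methyllithium: -4, dichloromethane: 0, chloroform: +2, formamide: +2, carbon tetrachloride: +4.
Net change = +4 − (-4) = +8.

+8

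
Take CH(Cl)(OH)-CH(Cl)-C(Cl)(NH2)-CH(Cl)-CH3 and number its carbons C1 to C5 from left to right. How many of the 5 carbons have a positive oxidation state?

2

Assign +1 per bond to O/N/halogen, −1 per bond to H or an electropositive element, and 0 per bond to carbon. Tallying each carbon:
C1: 1C, 1H, 1O, 1Cl → 0 − 1 + 1 + 1 = +1
C2: 2C, 1H, 1Cl → 0 − 1 + 1 = 0
C3: 2C, 1N, 1Cl → 0 + 1 + 1 = +2
C4: 2C, 1H, 1Cl → 0 − 1 + 1 = 0
C5: 1C, 3H → 0 − 3 = -3
2 carbons (C1, C3) meet the condition.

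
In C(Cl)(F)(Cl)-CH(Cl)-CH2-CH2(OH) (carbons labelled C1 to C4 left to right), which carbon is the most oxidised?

C1

Bonds to more-electronegative neighbours contribute +1 each, bonds to H or metals contribute −1 each, and C–C bonds contribute 0. Tallying each carbon:
C1: 1C, 1F, 2Cl → 0 + 1 + 2 = +3
C2: 2C, 1H, 1Cl → 0 − 1 + 1 = 0
C3: 2C, 2H → 0 − 2 = -2
C4: 1C, 2H, 1O → 0 − 2 + 1 = -1
The most oxidised carbon is C1 at +3.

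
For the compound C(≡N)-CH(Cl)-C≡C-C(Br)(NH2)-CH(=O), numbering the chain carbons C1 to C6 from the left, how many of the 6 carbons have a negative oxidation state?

0

Assign +1 per bond to O/N/halogen, −1 per bond to H or an electropositive element, and 0 per bond to carbon. Tallying each carbon:
C1: 1C, 3N → 0 + 3 = +3
C2: 2C, 1H, 1Cl → 0 − 1 + 1 = 0
C3: 4C → 0 = 0
C4: 4C → 0 = 0
C5: 2C, 1N, 1Br → 0 + 1 + 1 = +2
C6: 1C, 1H, 2O → 0 − 1 + 2 = +1
0 carbons meet the condition.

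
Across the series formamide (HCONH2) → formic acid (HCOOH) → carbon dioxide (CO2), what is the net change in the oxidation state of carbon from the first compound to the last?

+2

Carbon oxidation states along the series — formamide: +2, formic acid: +2, carbon dioxide: +4.
Net change = +4 − (+2) = +2.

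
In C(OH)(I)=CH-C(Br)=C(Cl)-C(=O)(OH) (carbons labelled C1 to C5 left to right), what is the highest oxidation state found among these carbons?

+3

Bonds to more-electronegative neighbours contribute +1 each, bonds to H or metals contribute −1 each, and C–C bonds contribute 0. Tallying each carbon:
C1: 2C, 1O, 1I → 0 + 1 + 1 = +2
C2: 3C, 1H → 0 − 1 = -1
C3: 3C, 1Br → 0 + 1 = +1
C4: 3C, 1Cl → 0 + 1 = +1
C5: 1C, 3O → 0 + 3 = +3
The highest value is +3.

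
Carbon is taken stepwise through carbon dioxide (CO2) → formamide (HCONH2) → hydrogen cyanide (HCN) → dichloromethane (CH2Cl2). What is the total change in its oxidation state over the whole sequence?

-4

Carbon oxidation states along the series — carbon dioxide: +4, formamide: +2, hydrogen cyanide: +2, dichloromethane: 0.
Net change = 0 − (+4) = -4.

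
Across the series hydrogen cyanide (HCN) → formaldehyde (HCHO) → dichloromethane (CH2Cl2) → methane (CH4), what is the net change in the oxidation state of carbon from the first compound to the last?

-6

Carbon oxidation states along the series — hydrogen cyanide: +2, formaldehyde: 0, dichloromethane: 0, methane: -4.
Net change = -4 − (+2) = -6.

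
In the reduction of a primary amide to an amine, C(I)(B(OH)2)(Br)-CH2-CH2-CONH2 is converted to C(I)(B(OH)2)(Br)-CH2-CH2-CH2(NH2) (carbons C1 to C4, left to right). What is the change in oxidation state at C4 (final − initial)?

-4

Before: C4 has 1 bond to C, 2 bonds to O, 1 bond to N → oxidation state +3.
After: C4 has 1 bond to C, 2 bonds to H, 1 bond to N → oxidation state -1.
Δ = -1 − (+3) = -4, so this is a reduction at C4.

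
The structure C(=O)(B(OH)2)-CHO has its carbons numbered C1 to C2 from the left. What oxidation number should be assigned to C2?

+1

C2 has one bond to C (0), a double bond to O (2×+1 = +2), one bond to H (-1).
Oxidation state = 0 + 2 − 1 = +1.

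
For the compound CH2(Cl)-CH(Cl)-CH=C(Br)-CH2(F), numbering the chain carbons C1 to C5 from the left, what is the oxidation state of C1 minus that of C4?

C1: 1C, 2H, 1Cl → 0 − 2 + 1 = -1
C4: 3C, 1Br → 0 + 1 = +1
Difference: -1 − (+1) = -2.

-2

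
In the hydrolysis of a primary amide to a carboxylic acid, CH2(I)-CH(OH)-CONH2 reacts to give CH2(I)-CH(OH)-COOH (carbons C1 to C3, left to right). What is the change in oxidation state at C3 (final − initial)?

Before: C3 has 1 bond to C, 2 bonds to O, 1 bond to N → oxidation state +3.
After: C3 has 1 bond to C, 3 bonds to O → oxidation state +3.
Δ = +3 − (+3) = 0, so no net redox change at C3.

0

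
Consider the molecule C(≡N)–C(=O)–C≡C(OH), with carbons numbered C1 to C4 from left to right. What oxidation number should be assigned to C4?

+1

Bonds to more-electronegative neighbours contribute +1 each, bonds to H or metals contribute −1 each, and C–C bonds contribute 0.
C4 has a triple bond to C (3×0 = 0), one bond to O (+1).
Oxidation state = 0 + 1 = +1.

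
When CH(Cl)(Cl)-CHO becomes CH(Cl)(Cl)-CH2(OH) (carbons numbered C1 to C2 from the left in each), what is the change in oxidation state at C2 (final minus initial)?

-2

Before: C2 has 1 bond to C, 1 bond to H, 2 bonds to O → oxidation state +1.
After: C2 has 1 bond to C, 2 bonds to H, 1 bond to O → oxidation state -1.
Δ = -1 − (+1) = -2, so this is a reduction at C2.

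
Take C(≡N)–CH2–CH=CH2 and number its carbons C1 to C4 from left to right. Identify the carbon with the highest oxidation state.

Assign +1 per bond to O/N/halogen, −1 per bond to H or an electropositive element, and 0 per bond to carbon. Tallying each carbon:
C1: 1C, 3N → 0 + 3 = +3
C2: 2C, 2H → 0 − 2 = -2
C3: 3C, 1H → 0 − 1 = -1
C4: 2C, 2H → 0 − 2 = -2
The most oxidised carbon is C1 at +3.

C1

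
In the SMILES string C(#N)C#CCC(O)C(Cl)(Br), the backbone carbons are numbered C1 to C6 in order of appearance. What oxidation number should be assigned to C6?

+1

Assign +1 per bond to O/N/halogen, −1 per bond to H or an electropositive element, and 0 per bond to carbon.
C6 has one bond to C (0), one bond to H (-1), one bond to Cl (+1), one bond to Br (+1).
Oxidation state = 0 − 1 + 1 + 1 = +1.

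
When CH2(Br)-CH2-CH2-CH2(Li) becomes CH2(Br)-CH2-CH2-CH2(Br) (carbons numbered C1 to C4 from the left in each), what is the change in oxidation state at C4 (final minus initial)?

+2

Before: C4 has 1 bond to C, 2 bonds to H, 1 bond to Li → oxidation state -3.
After: C4 has 1 bond to C, 2 bonds to H, 1 bond to Br → oxidation state -1.
Δ = -1 − (-3) = +2, so this is an oxidation at C4.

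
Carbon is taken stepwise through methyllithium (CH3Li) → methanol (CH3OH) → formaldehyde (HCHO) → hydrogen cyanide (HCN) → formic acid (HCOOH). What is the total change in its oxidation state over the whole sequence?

Carbon oxidation states along the series — methyllithium: -4, methanol: -2, formaldehyde: 0, hydrogen cyanide: +2, formic acid: +2.
Net change = +2 − (-4) = +6.

+6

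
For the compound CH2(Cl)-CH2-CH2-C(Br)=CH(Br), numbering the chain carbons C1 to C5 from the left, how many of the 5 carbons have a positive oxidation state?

Each bond to a more electronegative atom (O, N, halogen) counts +1, each bond to a less electronegative atom (H, metal, B, Si) counts −1, and each C–C bond counts 0. Tallying each carbon:
C1: 1C, 2H, 1Cl → 0 − 2 + 1 = -1
C2: 2C, 2H → 0 − 2 = -2
C3: 2C, 2H → 0 − 2 = -2
C4: 3C, 1Br → 0 + 1 = +1
C5: 2C, 1H, 1Br → 0 − 1 + 1 = 0
1 carbon (C4) meets the condition.

1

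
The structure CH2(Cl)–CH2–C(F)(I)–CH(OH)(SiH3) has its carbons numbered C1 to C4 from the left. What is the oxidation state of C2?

C2 has one bond to C (0), one bond to C (0), one bond to H (-1), one bond to H (-1).
Oxidation state = 0 + 0 − 1 − 1 = -2.

-2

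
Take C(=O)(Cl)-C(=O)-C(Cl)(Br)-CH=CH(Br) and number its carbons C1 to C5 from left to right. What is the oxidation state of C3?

+2

Assign +1 per bond to O/N/halogen, −1 per bond to H or an electropositive element, and 0 per bond to carbon.
C3 has one bond to C (0), one bond to C (0), one bond to Cl (+1), one bond to Br (+1).
Oxidation state = 0 + 0 + 1 + 1 = +2.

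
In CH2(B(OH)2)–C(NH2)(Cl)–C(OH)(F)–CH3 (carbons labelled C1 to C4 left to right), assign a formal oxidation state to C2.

C2 has one bond to C (0), one bond to C (0), one bond to N (+1), one bond to Cl (+1).
Oxidation state = 0 + 0 + 1 + 1 = +2.

+2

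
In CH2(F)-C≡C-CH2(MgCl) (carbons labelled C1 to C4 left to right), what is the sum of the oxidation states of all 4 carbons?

Tallying each carbon's bonds:
C1: 1C, 2H, 1F → 0 − 2 + 1 = -1
C2: 4C → 0 = 0
C3: 4C → 0 = 0
C4: 1C, 2H, 1Mg → 0 − 2 − 1 = -3
Sum = -1 + 0 + 0 − 3 = -4.

-4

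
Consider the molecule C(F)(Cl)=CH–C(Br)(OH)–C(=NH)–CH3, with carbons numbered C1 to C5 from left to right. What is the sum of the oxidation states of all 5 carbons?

Tallying each carbon's bonds:
C1: 2C, 1F, 1Cl → 0 + 1 + 1 = +2
C2: 3C, 1H → 0 − 1 = -1
C3: 2C, 1O, 1Br → 0 + 1 + 1 = +2
C4: 2C, 2N → 0 + 2 = +2
C5: 1C, 3H → 0 − 3 = -3
Sum = +2 − 1 + 2 + 2 − 3 = +2.

+2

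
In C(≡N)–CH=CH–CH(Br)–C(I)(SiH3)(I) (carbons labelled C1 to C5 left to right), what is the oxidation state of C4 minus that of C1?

C4: 2C, 1H, 1Br → 0 − 1 + 1 = 0
C1: 1C, 3N → 0 + 3 = +3
Difference: 0 − (+3) = -3.

-3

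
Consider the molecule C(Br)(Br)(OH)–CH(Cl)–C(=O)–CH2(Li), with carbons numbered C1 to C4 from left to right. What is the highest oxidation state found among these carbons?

Each bond to a more electronegative atom (O, N, halogen) counts +1, each bond to a less electronegative atom (H, metal, B, Si) counts −1, and each C–C bond counts 0. Tallying each carbon:
C1: 1C, 1O, 2Br → 0 + 1 + 2 = +3
C2: 2C, 1H, 1Cl → 0 − 1 + 1 = 0
C3: 2C, 2O → 0 + 2 = +2
C4: 1C, 2H, 1Li → 0 − 2 − 1 = -3
The highest value is +3.

+3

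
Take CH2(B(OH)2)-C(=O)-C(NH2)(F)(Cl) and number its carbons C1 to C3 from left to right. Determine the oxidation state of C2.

+2

Assign +1 per bond to O/N/halogen, −1 per bond to H or an electropositive element, and 0 per bond to carbon.
C2 has one bond to C (0), one bond to C (0), a double bond to O (2×+1 = +2).
Oxidation state = 0 + 0 + 2 = +2.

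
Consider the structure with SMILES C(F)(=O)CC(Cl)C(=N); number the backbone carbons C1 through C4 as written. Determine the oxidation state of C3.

0

Count +1 for every bond to an atom more electronegative than carbon and −1 for every bond to one less electronegative; C–C bonds are 0.
C3 has one bond to C (0), one bond to C (0), one bond to H (-1), one bond to Cl (+1).
Oxidation state = 0 + 0 − 1 + 1 = 0.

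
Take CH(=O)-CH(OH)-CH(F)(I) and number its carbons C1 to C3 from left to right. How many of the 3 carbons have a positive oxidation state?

2

Assign +1 per bond to O/N/halogen, −1 per bond to H or an electropositive element, and 0 per bond to carbon. Tallying each carbon:
C1: 1C, 1H, 2O → 0 − 1 + 2 = +1
C2: 2C, 1H, 1O → 0 − 1 + 1 = 0
C3: 1C, 1H, 1F, 1I → 0 − 1 + 1 + 1 = +1
2 carbons (C1, C3) meet the condition.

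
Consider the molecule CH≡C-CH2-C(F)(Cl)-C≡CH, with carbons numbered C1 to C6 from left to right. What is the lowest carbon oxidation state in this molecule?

-2

Bonds to more-electronegative neighbours contribute +1 each, bonds to H or metals contribute −1 each, and C–C bonds contribute 0. Tallying each carbon:
C1: 3C, 1H → 0 − 1 = -1
C2: 4C → 0 = 0
C3: 2C, 2H → 0 − 2 = -2
C4: 2C, 1F, 1Cl → 0 + 1 + 1 = +2
C5: 4C → 0 = 0
C6: 3C, 1H → 0 − 1 = -1
The lowest value is -2.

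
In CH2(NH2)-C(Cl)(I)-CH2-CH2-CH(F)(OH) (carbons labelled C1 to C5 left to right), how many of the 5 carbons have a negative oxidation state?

Assign +1 per bond to O/N/halogen, −1 per bond to H or an electropositive element, and 0 per bond to carbon. Tallying each carbon:
C1: 1C, 2H, 1N → 0 − 2 + 1 = -1
C2: 2C, 1Cl, 1I → 0 + 1 + 1 = +2
C3: 2C, 2H → 0 − 2 = -2
C4: 2C, 2H → 0 − 2 = -2
C5: 1C, 1H, 1O, 1F → 0 − 1 + 1 + 1 = +1
3 carbons (C1, C3, C4) meet the condition.

3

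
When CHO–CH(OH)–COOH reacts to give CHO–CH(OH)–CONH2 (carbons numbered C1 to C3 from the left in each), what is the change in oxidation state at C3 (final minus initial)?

0

Before: C3 has 1 bond to C, 3 bonds to O → oxidation state +3.
After: C3 has 1 bond to C, 2 bonds to O, 1 bond to N → oxidation state +3.
Δ = +3 − (+3) = 0, so no net redox change at C3.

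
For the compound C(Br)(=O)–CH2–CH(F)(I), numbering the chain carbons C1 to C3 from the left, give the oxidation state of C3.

C3 has one bond to C (0), one bond to H (-1), one bond to F (+1), one bond to I (+1).
Oxidation state = 0 − 1 + 1 + 1 = +1.

+1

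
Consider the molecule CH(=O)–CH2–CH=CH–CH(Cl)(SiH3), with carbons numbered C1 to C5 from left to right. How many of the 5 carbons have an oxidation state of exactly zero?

0

Each bond to a more electronegative atom (O, N, halogen) counts +1, each bond to a less electronegative atom (H, metal, B, Si) counts −1, and each C–C bond counts 0. Tallying each carbon:
C1: 1C, 1H, 2O → 0 − 1 + 2 = +1
C2: 2C, 2H → 0 − 2 = -2
C3: 3C, 1H → 0 − 1 = -1
C4: 3C, 1H → 0 − 1 = -1
C5: 1C, 1H, 1Cl, 1Si → 0 − 1 + 1 − 1 = -1
0 carbons meet the condition.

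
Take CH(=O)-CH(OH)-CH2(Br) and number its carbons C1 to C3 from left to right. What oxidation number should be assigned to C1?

Count +1 for every bond to an atom more electronegative than carbon and −1 for every bond to one less electronegative; C–C bonds are 0.
C1 has one bond to C (0), one bond to H (-1), a double bond to O (2×+1 = +2).
Oxidation state = 0 − 1 + 2 = +1.

+1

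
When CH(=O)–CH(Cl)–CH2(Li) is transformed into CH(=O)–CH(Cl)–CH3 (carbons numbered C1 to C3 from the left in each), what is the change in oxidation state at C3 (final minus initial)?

Before: C3 has 1 bond to C, 2 bonds to H, 1 bond to Li → oxidation state -3.
After: C3 has 1 bond to C, 3 bonds to H → oxidation state -3.
Δ = -3 − (-3) = 0, so no net redox change at C3.

0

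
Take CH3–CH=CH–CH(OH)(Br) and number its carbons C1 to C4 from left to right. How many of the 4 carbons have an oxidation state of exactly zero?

0

Each bond to a more electronegative atom (O, N, halogen) counts +1, each bond to a less electronegative atom (H, metal, B, Si) counts −1, and each C–C bond counts 0. Tallying each carbon:
C1: 1C, 3H → 0 − 3 = -3
C2: 3C, 1H → 0 − 1 = -1
C3: 3C, 1H → 0 − 1 = -1
C4: 1C, 1H, 1O, 1Br → 0 − 1 + 1 + 1 = +1
0 carbons meet the condition.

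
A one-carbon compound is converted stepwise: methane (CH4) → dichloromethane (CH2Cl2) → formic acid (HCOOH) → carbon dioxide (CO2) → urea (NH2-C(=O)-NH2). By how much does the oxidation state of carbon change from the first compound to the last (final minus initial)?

+8

Carbon oxidation states along the series — methane: -4, dichloromethane: 0, formic acid: +2, carbon dioxide: +4, urea: +4.
Net change = +4 − (-4) = +8.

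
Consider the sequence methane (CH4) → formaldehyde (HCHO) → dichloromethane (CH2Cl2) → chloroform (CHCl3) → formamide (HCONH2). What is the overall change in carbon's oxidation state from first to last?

+6

Carbon oxidation states along the series — methane: -4, formaldehyde: 0, dichloromethane: 0, chloroform: +2, formamide: +2.
Net change = +2 − (-4) = +6.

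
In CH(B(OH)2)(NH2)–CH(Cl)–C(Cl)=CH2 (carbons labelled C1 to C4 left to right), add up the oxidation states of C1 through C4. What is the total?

-2

Each bond to a more electronegative atom (O, N, halogen) counts +1, each bond to a less electronegative atom (H, metal, B, Si) counts −1, and each C–C bond counts 0. Tallying each carbon:
C1: 1C, 1H, 1N, 1B → 0 − 1 + 1 − 1 = -1
C2: 2C, 1H, 1Cl → 0 − 1 + 1 = 0
C3: 3C, 1Cl → 0 + 1 = +1
C4: 2C, 2H → 0 − 2 = -2
Sum = -1 + 0 + 1 − 2 = -2.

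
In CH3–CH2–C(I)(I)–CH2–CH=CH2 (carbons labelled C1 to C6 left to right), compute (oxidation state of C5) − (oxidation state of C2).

+1

C5: 3C, 1H → 0 − 1 = -1
C2: 2C, 2H → 0 − 2 = -2
Difference: -1 − (-2) = +1.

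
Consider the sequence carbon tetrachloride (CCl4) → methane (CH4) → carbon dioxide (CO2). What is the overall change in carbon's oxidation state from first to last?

Carbon oxidation states along the series — carbon tetrachloride: +4, methane: -4, carbon dioxide: +4.
Net change = +4 − (+4) = 0.

0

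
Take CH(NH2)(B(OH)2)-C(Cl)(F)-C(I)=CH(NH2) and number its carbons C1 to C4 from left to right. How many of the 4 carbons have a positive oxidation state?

2

Tallying each carbon's bonds:
C1: 1C, 1H, 1N, 1B → 0 − 1 + 1 − 1 = -1
C2: 2C, 1F, 1Cl → 0 + 1 + 1 = +2
C3: 3C, 1I → 0 + 1 = +1
C4: 2C, 1H, 1N → 0 − 1 + 1 = 0
2 carbons (C2, C3) meet the condition.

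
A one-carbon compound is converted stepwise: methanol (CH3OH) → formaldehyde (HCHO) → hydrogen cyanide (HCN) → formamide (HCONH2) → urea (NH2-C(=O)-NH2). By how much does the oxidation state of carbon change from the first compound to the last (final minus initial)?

Carbon oxidation states along the series — methanol: -2, formaldehyde: 0, hydrogen cyanide: +2, formamide: +2, urea: +4.
Net change = +4 − (-2) = +6.

+6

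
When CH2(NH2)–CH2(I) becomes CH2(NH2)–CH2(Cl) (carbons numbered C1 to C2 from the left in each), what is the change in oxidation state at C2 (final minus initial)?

0

Before: C2 has 1 bond to C, 2 bonds to H, 1 bond to I → oxidation state -1.
After: C2 has 1 bond to C, 2 bonds to H, 1 bond to Cl → oxidation state -1.
Δ = -1 − (-1) = 0, so no net redox change at C2.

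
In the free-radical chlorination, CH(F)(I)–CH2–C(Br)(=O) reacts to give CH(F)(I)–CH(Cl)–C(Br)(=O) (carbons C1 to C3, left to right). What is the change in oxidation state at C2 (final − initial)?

Before: C2 has 2 bonds to C, 2 bonds to H → oxidation state -2.
After: C2 has 2 bonds to C, 1 bond to H, 1 bond to Cl → oxidation state 0.
Δ = 0 − (-2) = +2, so this is an oxidation at C2.

+2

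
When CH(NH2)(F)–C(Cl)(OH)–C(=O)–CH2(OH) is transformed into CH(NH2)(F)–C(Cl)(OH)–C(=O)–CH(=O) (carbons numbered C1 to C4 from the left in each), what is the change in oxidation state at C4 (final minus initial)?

+2

Before: C4 has 1 bond to C, 2 bonds to H, 1 bond to O → oxidation state -1.
After: C4 has 1 bond to C, 1 bond to H, 2 bonds to O → oxidation state +1.
Δ = +1 − (-1) = +2, so this is an oxidation at C4.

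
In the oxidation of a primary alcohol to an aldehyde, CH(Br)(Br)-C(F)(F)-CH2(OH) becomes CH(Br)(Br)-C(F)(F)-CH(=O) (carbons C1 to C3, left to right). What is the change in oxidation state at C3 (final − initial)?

Before: C3 has 1 bond to C, 2 bonds to H, 1 bond to O → oxidation state -1.
After: C3 has 1 bond to C, 1 bond to H, 2 bonds to O → oxidation state +1.
Δ = +1 − (-1) = +2, so this is an oxidation at C3.

+2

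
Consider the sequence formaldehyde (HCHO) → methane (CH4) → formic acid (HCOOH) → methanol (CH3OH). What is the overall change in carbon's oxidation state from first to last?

Carbon oxidation states along the series — formaldehyde: 0, methane: -4, formic acid: +2, methanol: -2.
Net change = -2 − (0) = -2.

-2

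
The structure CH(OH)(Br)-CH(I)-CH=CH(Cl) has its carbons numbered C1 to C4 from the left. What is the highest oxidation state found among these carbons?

Each bond to a more electronegative atom (O, N, halogen) counts +1, each bond to a less electronegative atom (H, metal, B, Si) counts −1, and each C–C bond counts 0. Tallying each carbon:
C1: 1C, 1H, 1O, 1Br → 0 − 1 + 1 + 1 = +1
C2: 2C, 1H, 1I → 0 − 1 + 1 = 0
C3: 3C, 1H → 0 − 1 = -1
C4: 2C, 1H, 1Cl → 0 − 1 + 1 = 0
The highest value is +1.

+1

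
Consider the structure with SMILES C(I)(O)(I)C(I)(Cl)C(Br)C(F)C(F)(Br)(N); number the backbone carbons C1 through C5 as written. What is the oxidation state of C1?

+3

C1 has one bond to C (0), one bond to I (+1), one bond to O (+1), one bond to I (+1).
Oxidation state = 0 + 1 + 1 + 1 = +3.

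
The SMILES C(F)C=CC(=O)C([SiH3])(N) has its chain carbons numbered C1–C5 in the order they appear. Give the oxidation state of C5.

-1

Count +1 for every bond to an atom more electronegative than carbon and −1 for every bond to one less electronegative; C–C bonds are 0.
C5 has one bond to C (0), one bond to Si (-1), one bond to H (-1), one bond to N (+1).
Oxidation state = 0 − 1 − 1 + 1 = -1.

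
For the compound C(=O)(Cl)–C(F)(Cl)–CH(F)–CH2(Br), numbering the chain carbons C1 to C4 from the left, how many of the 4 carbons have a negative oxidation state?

Assign +1 per bond to O/N/halogen, −1 per bond to H or an electropositive element, and 0 per bond to carbon. Tallying each carbon:
C1: 1C, 2O, 1Cl → 0 + 2 + 1 = +3
C2: 2C, 1F, 1Cl → 0 + 1 + 1 = +2
C3: 2C, 1H, 1F → 0 − 1 + 1 = 0
C4: 1C, 2H, 1Br → 0 − 2 + 1 = -1
1 carbon (C4) meets the condition.

1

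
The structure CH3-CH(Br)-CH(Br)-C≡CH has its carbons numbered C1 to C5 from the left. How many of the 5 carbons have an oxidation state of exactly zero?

Each bond to a more electronegative atom (O, N, halogen) counts +1, each bond to a less electronegative atom (H, metal, B, Si) counts −1, and each C–C bond counts 0. Tallying each carbon:
C1: 1C, 3H → 0 − 3 = -3
C2: 2C, 1H, 1Br → 0 − 1 + 1 = 0
C3: 2C, 1H, 1Br → 0 − 1 + 1 = 0
C4: 4C → 0 = 0
C5: 3C, 1H → 0 − 1 = -1
3 carbons (C2, C3, C4) meet the condition.

3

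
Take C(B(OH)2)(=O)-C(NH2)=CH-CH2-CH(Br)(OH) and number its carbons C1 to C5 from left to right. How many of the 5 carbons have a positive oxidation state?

Tallying each carbon's bonds:
C1: 1C, 2O, 1B → 0 + 2 − 1 = +1
C2: 3C, 1N → 0 + 1 = +1
C3: 3C, 1H → 0 − 1 = -1
C4: 2C, 2H → 0 − 2 = -2
C5: 1C, 1H, 1O, 1Br → 0 − 1 + 1 + 1 = +1
3 carbons (C1, C2, C5) meet the condition.

3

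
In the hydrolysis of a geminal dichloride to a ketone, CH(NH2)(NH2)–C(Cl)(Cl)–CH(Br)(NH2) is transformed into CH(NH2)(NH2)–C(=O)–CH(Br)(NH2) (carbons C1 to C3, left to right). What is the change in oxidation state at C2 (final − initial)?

Before: C2 has 2 bonds to C, 2 bonds to Cl → oxidation state +2.
After: C2 has 2 bonds to C, 2 bonds to O → oxidation state +2.
Δ = +2 − (+2) = 0, so no net redox change at C2.

0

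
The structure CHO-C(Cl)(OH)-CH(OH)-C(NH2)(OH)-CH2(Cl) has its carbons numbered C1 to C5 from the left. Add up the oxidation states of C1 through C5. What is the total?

Assign +1 per bond to O/N/halogen, −1 per bond to H or an electropositive element, and 0 per bond to carbon. Tallying each carbon:
C1: 1C, 1H, 2O → 0 − 1 + 2 = +1
C2: 2C, 1O, 1Cl → 0 + 1 + 1 = +2
C3: 2C, 1H, 1O → 0 − 1 + 1 = 0
C4: 2C, 1O, 1N → 0 + 1 + 1 = +2
C5: 1C, 2H, 1Cl → 0 − 2 + 1 = -1
Sum = +1 + 2 + 0 + 2 − 1 = +4.

+4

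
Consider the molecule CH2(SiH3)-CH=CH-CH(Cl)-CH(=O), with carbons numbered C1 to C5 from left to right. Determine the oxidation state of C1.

-3

C1 has one bond to C (0), one bond to H (-1), one bond to H (-1), one bond to Si (-1).
Oxidation state = 0 − 1 − 1 − 1 = -3.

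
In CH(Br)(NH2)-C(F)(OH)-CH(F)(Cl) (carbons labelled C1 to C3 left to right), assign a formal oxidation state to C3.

+1

Count +1 for every bond to an atom more electronegative than carbon and −1 for every bond to one less electronegative; C–C bonds are 0.
C3 has one bond to C (0), one bond to F (+1), one bond to H (-1), one bond to Cl (+1).
Oxidation state = 0 + 1 − 1 + 1 = +1.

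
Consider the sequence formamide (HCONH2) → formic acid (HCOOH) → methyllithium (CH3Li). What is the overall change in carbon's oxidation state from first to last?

-6

Carbon oxidation states along the series — formamide: +2, formic acid: +2, methyllithium: -4.
Net change = -4 − (+2) = -6.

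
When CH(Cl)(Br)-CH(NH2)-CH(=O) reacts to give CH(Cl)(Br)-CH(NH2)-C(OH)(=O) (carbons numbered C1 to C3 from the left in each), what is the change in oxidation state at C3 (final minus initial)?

+2

Before: C3 has 1 bond to C, 1 bond to H, 2 bonds to O → oxidation state +1.
After: C3 has 1 bond to C, 3 bonds to O → oxidation state +3.
Δ = +3 − (+1) = +2, so this is an oxidation at C3.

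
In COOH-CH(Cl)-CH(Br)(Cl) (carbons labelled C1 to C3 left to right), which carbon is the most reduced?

C2

Bonds to more-electronegative neighbours contribute +1 each, bonds to H or metals contribute −1 each, and C–C bonds contribute 0. Tallying each carbon:
C1: 1C, 3O → 0 + 3 = +3
C2: 2C, 1H, 1Cl → 0 − 1 + 1 = 0
C3: 1C, 1H, 1Cl, 1Br → 0 − 1 + 1 + 1 = +1
The most reduced carbon is C2 at 0.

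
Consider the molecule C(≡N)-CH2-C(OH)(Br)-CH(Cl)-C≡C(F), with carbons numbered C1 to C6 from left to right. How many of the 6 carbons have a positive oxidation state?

3

Tallying each carbon's bonds:
C1: 1C, 3N → 0 + 3 = +3
C2: 2C, 2H → 0 − 2 = -2
C3: 2C, 1O, 1Br → 0 + 1 + 1 = +2
C4: 2C, 1H, 1Cl → 0 − 1 + 1 = 0
C5: 4C → 0 = 0
C6: 3C, 1F → 0 + 1 = +1
3 carbons (C1, C3, C6) meet the condition.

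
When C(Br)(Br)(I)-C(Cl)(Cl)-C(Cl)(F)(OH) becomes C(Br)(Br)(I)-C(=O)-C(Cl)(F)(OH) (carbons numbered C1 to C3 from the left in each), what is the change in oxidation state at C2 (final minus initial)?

Before: C2 has 2 bonds to C, 2 bonds to Cl → oxidation state +2.
After: C2 has 2 bonds to C, 2 bonds to O → oxidation state +2.
Δ = +2 − (+2) = 0, so no net redox change at C2.

0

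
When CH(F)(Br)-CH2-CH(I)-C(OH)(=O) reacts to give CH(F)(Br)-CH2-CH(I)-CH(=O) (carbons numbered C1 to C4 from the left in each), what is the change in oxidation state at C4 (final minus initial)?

-2

Before: C4 has 1 bond to C, 3 bonds to O → oxidation state +3.
After: C4 has 1 bond to C, 1 bond to H, 2 bonds to O → oxidation state +1.
Δ = +1 − (+3) = -2, so this is a reduction at C4.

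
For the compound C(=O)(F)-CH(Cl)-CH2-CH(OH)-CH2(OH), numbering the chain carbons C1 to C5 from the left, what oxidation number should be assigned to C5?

-1

C5 has one bond to C (0), one bond to O (+1), one bond to H (-1), one bond to H (-1).
Oxidation state = 0 + 1 − 1 − 1 = -1.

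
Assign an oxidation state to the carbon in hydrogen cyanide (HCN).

+2

Assign +1 per bond to O/N/halogen, −1 per bond to H or an electropositive element, and 0 per bond to carbon.
The carbon has one bond to H (-1), a triple bond to N (3×+1 = +3).
Oxidation state = -1 + 3 = +2.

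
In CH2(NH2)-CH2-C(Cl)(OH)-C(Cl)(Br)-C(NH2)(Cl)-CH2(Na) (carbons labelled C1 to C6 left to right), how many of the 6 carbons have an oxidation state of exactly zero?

Tallying each carbon's bonds:
C1: 1C, 2H, 1N → 0 − 2 + 1 = -1
C2: 2C, 2H → 0 − 2 = -2
C3: 2C, 1O, 1Cl → 0 + 1 + 1 = +2
C4: 2C, 1Cl, 1Br → 0 + 1 + 1 = +2
C5: 2C, 1N, 1Cl → 0 + 1 + 1 = +2
C6: 1C, 2H, 1Na → 0 − 2 − 1 = -3
0 carbons meet the condition.

0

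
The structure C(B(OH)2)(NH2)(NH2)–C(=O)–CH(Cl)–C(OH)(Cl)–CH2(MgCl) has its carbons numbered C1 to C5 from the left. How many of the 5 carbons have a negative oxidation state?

1

Each bond to a more electronegative atom (O, N, halogen) counts +1, each bond to a less electronegative atom (H, metal, B, Si) counts −1, and each C–C bond counts 0. Tallying each carbon:
C1: 1C, 2N, 1B → 0 + 2 − 1 = +1
C2: 2C, 2O → 0 + 2 = +2
C3: 2C, 1H, 1Cl → 0 − 1 + 1 = 0
C4: 2C, 1O, 1Cl → 0 + 1 + 1 = +2
C5: 1C, 2H, 1Mg → 0 − 2 − 1 = -3
1 carbon (C5) meets the condition.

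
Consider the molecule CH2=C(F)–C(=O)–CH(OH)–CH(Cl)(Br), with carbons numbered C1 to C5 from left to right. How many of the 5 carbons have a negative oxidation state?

1

Assign +1 per bond to O/N/halogen, −1 per bond to H or an electropositive element, and 0 per bond to carbon. Tallying each carbon:
C1: 2C, 2H → 0 − 2 = -2
C2: 3C, 1F → 0 + 1 = +1
C3: 2C, 2O → 0 + 2 = +2
C4: 2C, 1H, 1O → 0 − 1 + 1 = 0
C5: 1C, 1H, 1Cl, 1Br → 0 − 1 + 1 + 1 = +1
1 carbon (C1) meets the condition.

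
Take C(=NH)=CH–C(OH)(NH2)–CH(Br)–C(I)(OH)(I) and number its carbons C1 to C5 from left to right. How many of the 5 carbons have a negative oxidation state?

Tallying each carbon's bonds:
C1: 2C, 2N → 0 + 2 = +2
C2: 3C, 1H → 0 − 1 = -1
C3: 2C, 1O, 1N → 0 + 1 + 1 = +2
C4: 2C, 1H, 1Br → 0 − 1 + 1 = 0
C5: 1C, 1O, 2I → 0 + 1 + 2 = +3
1 carbon (C2) meets the condition.

1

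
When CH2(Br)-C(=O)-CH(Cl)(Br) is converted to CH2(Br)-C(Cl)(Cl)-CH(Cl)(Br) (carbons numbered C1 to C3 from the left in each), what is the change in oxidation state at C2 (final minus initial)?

0

Before: C2 has 2 bonds to C, 2 bonds to O → oxidation state +2.
After: C2 has 2 bonds to C, 2 bonds to Cl → oxidation state +2.
Δ = +2 − (+2) = 0, so no net redox change at C2.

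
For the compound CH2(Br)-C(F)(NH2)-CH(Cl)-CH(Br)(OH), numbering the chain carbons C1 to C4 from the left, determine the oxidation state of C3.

0

C3 has one bond to C (0), one bond to C (0), one bond to H (-1), one bond to Cl (+1).
Oxidation state = 0 + 0 − 1 + 1 = 0.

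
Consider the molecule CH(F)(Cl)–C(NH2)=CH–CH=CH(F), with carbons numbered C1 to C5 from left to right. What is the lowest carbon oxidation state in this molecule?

Tallying each carbon's bonds:
C1: 1C, 1H, 1F, 1Cl → 0 − 1 + 1 + 1 = +1
C2: 3C, 1N → 0 + 1 = +1
C3: 3C, 1H → 0 − 1 = -1
C4: 3C, 1H → 0 − 1 = -1
C5: 2C, 1H, 1F → 0 − 1 + 1 = 0
The lowest value is -1.

-1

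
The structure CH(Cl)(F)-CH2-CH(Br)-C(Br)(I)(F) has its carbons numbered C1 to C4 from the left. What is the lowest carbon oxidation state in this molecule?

-2

Tallying each carbon's bonds:
C1: 1C, 1H, 1F, 1Cl → 0 − 1 + 1 + 1 = +1
C2: 2C, 2H → 0 − 2 = -2
C3: 2C, 1H, 1Br → 0 − 1 + 1 = 0
C4: 1C, 1F, 1Br, 1I → 0 + 1 + 1 + 1 = +3
The lowest value is -2.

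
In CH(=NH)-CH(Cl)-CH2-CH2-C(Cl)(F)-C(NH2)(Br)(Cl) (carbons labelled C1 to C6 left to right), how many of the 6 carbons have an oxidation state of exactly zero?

Bonds to more-electronegative neighbours contribute +1 each, bonds to H or metals contribute −1 each, and C–C bonds contribute 0. Tallying each carbon:
C1: 1C, 1H, 2N → 0 − 1 + 2 = +1
C2: 2C, 1H, 1Cl → 0 − 1 + 1 = 0
C3: 2C, 2H → 0 − 2 = -2
C4: 2C, 2H → 0 − 2 = -2
C5: 2C, 1F, 1Cl → 0 + 1 + 1 = +2
C6: 1C, 1N, 1Cl, 1Br → 0 + 1 + 1 + 1 = +3
1 carbon (C2) meets the condition.

1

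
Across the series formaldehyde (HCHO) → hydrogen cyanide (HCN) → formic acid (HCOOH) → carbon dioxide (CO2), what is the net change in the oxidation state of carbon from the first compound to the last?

Carbon oxidation states along the series — formaldehyde: 0, hydrogen cyanide: +2, formic acid: +2, carbon dioxide: +4.
Net change = +4 − (0) = +4.

+4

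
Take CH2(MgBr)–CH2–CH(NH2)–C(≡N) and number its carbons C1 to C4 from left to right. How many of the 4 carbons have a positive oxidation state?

1

Tallying each carbon's bonds:
C1: 1C, 2H, 1Mg → 0 − 2 − 1 = -3
C2: 2C, 2H → 0 − 2 = -2
C3: 2C, 1H, 1N → 0 − 1 + 1 = 0
C4: 1C, 3N → 0 + 3 = +3
1 carbon (C4) meets the condition.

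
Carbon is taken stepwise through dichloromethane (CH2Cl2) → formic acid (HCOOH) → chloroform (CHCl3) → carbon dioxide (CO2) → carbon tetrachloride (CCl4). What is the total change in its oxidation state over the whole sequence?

+4

Carbon oxidation states along the series — dichloromethane: 0, formic acid: +2, chloroform: +2, carbon dioxide: +4, carbon tetrachloride: +4.
Net change = +4 − (0) = +4.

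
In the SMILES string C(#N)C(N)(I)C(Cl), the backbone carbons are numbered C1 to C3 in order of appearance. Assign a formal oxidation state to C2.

+2

C2 has one bond to C (0), one bond to C (0), one bond to N (+1), one bond to I (+1).
Oxidation state = 0 + 0 + 1 + 1 = +2.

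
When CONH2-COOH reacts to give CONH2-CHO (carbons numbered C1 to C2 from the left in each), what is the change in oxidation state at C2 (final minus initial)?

Before: C2 has 1 bond to C, 3 bonds to O → oxidation state +3.
After: C2 has 1 bond to C, 1 bond to H, 2 bonds to O → oxidation state +1.
Δ = +1 − (+3) = -2, so this is a reduction at C2.

-2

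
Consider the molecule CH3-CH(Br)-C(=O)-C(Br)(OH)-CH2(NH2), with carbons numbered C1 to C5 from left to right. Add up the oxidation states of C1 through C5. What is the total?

Bonds to more-electronegative neighbours contribute +1 each, bonds to H or metals contribute −1 each, and C–C bonds contribute 0. Tallying each carbon:
C1: 1C, 3H → 0 − 3 = -3
C2: 2C, 1H, 1Br → 0 − 1 + 1 = 0
C3: 2C, 2O → 0 + 2 = +2
C4: 2C, 1O, 1Br → 0 + 1 + 1 = +2
C5: 1C, 2H, 1N → 0 − 2 + 1 = -1
Sum = -3 + 0 + 2 + 2 − 1 = 0.

0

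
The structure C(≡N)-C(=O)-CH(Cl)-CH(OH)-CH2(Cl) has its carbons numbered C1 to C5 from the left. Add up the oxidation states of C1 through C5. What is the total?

+4

Count +1 for every bond to an atom more electronegative than carbon and −1 for every bond to one less electronegative; C–C bonds are 0. Tallying each carbon:
C1: 1C, 3N → 0 + 3 = +3
C2: 2C, 2O → 0 + 2 = +2
C3: 2C, 1H, 1Cl → 0 − 1 + 1 = 0
C4: 2C, 1H, 1O → 0 − 1 + 1 = 0
C5: 1C, 2H, 1Cl → 0 − 2 + 1 = -1
Sum = +3 + 2 + 0 + 0 − 1 = +4.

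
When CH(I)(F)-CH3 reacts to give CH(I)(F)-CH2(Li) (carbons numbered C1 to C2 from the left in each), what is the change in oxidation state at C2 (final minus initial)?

0

Before: C2 has 1 bond to C, 3 bonds to H → oxidation state -3.
After: C2 has 1 bond to C, 2 bonds to H, 1 bond to Li → oxidation state -3.
Δ = -3 − (-3) = 0, so no net redox change at C2.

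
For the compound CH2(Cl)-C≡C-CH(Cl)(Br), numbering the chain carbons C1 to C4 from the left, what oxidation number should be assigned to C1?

Each bond to a more electronegative atom (O, N, halogen) counts +1, each bond to a less electronegative atom (H, metal, B, Si) counts −1, and each C–C bond counts 0.
C1 has one bond to C (0), one bond to H (-1), one bond to Cl (+1), one bond to H (-1).
Oxidation state = 0 − 1 + 1 − 1 = -1.

-1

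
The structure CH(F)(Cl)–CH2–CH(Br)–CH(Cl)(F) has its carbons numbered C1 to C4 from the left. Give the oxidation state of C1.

+1

Assign +1 per bond to O/N/halogen, −1 per bond to H or an electropositive element, and 0 per bond to carbon.
C1 has one bond to C (0), one bond to F (+1), one bond to Cl (+1), one bond to H (-1).
Oxidation state = 0 + 1 + 1 − 1 = +1.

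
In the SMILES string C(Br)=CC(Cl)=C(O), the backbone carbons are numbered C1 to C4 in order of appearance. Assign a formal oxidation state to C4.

0

C4 has a double bond to C (2×0 = 0), one bond to O (+1), one bond to H (-1).
Oxidation state = 0 + 1 − 1 = 0.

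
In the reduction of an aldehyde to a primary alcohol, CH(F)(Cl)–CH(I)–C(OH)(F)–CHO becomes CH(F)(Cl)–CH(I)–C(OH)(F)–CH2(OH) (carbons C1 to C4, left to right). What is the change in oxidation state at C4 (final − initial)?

Before: C4 has 1 bond to C, 1 bond to H, 2 bonds to O → oxidation state +1.
After: C4 has 1 bond to C, 2 bonds to H, 1 bond to O → oxidation state -1.
Δ = -1 − (+1) = -2, so this is a reduction at C4.

-2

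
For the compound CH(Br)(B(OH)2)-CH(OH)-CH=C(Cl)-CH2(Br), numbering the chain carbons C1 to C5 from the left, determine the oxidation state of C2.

0

Bonds to more-electronegative neighbours contribute +1 each, bonds to H or metals contribute −1 each, and C–C bonds contribute 0.
C2 has one bond to C (0), one bond to C (0), one bond to H (-1), one bond to O (+1).
Oxidation state = 0 + 0 − 1 + 1 = 0.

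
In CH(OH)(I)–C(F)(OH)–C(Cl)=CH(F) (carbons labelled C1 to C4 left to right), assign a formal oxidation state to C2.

Each bond to a more electronegative atom (O, N, halogen) counts +1, each bond to a less electronegative atom (H, metal, B, Si) counts −1, and each C–C bond counts 0.
C2 has one bond to C (0), one bond to C (0), one bond to F (+1), one bond to O (+1).
Oxidation state = 0 + 0 + 1 + 1 = +2.

+2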